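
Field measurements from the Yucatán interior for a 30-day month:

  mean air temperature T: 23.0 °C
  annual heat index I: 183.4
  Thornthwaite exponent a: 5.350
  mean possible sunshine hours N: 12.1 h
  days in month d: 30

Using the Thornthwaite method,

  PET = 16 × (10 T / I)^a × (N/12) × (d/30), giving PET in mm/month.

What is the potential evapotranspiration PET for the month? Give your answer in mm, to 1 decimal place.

10T/I = 10 × 23.0 / 183.4 = 1.2541
(10T/I)^a = 1.2541^5.350 = 3.3580
Uncorrected PET = 16 × 3.3580 = 53.728 mm
Correction = (N/12)(d/30) = (12.1/12)(30/30) = 1.0083
PET = 53.728 × 1.0083 = 54.174 mm/month

54.2 mm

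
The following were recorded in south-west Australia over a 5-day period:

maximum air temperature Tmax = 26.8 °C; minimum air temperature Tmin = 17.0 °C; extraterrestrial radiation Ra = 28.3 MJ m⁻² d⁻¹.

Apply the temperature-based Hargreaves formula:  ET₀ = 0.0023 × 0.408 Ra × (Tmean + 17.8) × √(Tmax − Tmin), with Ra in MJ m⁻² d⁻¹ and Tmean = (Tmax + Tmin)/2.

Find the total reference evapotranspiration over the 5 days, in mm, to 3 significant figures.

16.5 mm

Tmean = (26.8 + 17.0)/2 = 21.90 °C
0.408 Ra = 0.408 × 28.3 = 11.5464 mm/d equivalent
ET₀ = 0.0023 × 11.5464 × (21.90 + 17.8) × √9.8 = 0.0023 × 11.5464 × 39.70 × 3.1305 = 3.3005 mm/d
Over 5 days: 3.3005 × 5 = 16.503 mm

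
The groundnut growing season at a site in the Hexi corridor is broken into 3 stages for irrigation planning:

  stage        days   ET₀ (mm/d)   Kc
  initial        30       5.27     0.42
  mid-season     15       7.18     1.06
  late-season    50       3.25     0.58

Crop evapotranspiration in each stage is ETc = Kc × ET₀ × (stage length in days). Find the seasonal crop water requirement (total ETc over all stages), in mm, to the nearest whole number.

275 mm

initial: 0.42 × 5.27 × 30 = 66.40 mm
mid-season: 1.06 × 7.18 × 15 = 114.16 mm
late-season: 0.58 × 3.25 × 50 = 94.25 mm
Seasonal total = 274.81 mm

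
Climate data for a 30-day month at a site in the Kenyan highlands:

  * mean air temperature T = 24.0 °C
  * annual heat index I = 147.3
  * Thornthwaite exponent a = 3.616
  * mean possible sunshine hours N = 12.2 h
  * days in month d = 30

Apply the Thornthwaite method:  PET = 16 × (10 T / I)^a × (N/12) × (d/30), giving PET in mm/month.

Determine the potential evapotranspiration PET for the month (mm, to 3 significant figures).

10T/I = 10 × 24.0 / 147.3 = 1.6293
(10T/I)^a = 1.6293^3.616 = 5.8425
Uncorrected PET = 16 × 5.8425 = 93.480 mm
Correction = (N/12)(d/30) = (12.2/12)(30/30) = 1.0167
PET = 93.480 × 1.0167 = 95.041 mm/month

95.0 mm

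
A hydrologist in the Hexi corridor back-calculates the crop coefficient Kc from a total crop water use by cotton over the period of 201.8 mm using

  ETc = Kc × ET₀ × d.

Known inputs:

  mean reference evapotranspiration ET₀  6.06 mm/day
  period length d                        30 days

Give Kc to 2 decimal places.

1.11

ETc = Kc × ET₀ × d  ⇒  Kc = ETc / (ET₀ × d)
Kc = 201.8 / (6.06 × 30) = 201.8 / 181.80 = 1.1100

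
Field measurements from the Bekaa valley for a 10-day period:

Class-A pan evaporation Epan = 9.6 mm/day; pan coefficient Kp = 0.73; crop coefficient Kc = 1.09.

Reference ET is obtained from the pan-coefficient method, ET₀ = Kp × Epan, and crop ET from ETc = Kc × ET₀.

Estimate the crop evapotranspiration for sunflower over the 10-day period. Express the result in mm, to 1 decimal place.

76.4 mm

ET₀ = 0.73 × 9.6 = 7.0080 mm/d
ETc = Kc × ET₀ = 1.09 × 7.0080 = 7.6387 mm/d
Over 10 days: 7.6387 × 10 = 76.387 mm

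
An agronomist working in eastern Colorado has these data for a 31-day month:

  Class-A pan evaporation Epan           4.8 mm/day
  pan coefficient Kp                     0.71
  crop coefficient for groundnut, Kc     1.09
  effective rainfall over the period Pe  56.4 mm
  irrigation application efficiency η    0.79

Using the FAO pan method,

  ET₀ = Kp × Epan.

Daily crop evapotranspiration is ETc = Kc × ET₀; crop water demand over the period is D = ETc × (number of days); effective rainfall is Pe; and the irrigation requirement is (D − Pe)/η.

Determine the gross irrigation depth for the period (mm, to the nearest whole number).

ET₀ = 0.71 × 4.8 = 3.4080 mm/d
ETc = Kc × ET₀ = 1.09 × 3.4080 = 3.7147 mm/d
Crop demand D = ETc × 31 d = 3.7147 × 31 = 115.156 mm
D − Pe = 115.156 − 56.4 = 58.756 mm
Gross irrigation = 58.756 / 0.79 = 74.375 mm

74 mm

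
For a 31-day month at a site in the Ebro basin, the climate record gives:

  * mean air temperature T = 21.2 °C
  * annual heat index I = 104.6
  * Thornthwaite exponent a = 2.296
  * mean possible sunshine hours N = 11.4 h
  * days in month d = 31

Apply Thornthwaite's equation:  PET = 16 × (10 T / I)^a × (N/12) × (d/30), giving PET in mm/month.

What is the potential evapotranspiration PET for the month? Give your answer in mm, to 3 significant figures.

79.5 mm

10T/I = 10 × 21.2 / 104.6 = 2.0268
(10T/I)^a = 2.0268^2.296 = 5.0633
Uncorrected PET = 16 × 5.0633 = 81.013 mm
Correction = (N/12)(d/30) = (11.4/12)(31/30) = 0.9817
PET = 81.013 × 0.9817 = 79.530 mm/month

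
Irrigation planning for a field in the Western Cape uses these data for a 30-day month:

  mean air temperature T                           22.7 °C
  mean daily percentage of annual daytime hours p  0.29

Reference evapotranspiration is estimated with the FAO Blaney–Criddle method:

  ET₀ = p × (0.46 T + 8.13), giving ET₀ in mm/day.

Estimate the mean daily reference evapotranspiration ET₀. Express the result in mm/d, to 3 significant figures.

ET₀ = 0.29 × (0.46 × 22.7 + 8.13) = 0.29 × 18.572 = 5.3859 mm/d

5.39 mm/d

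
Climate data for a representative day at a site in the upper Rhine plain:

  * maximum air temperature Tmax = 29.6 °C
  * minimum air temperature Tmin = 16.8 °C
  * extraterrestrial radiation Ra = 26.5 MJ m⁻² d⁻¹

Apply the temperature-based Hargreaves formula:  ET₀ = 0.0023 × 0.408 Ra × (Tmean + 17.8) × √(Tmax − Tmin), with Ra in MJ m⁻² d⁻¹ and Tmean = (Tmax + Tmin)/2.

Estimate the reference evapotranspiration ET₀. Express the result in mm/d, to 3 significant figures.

3.65 mm/d

Tmean = (29.6 + 16.8)/2 = 23.20 °C
0.408 Ra = 0.408 × 26.5 = 10.8120 mm/d equivalent
ET₀ = 0.0023 × 10.8120 × (23.20 + 17.8) × √12.8 = 0.0023 × 10.8120 × 41.00 × 3.5777 = 3.6477 mm/d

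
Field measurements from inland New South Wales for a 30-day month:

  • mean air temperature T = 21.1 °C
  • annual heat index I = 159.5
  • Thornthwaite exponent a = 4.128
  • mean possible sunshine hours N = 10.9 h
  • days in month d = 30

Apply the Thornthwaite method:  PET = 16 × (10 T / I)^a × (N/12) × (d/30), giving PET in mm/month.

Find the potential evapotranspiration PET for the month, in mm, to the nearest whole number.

10T/I = 10 × 21.1 / 159.5 = 1.3229
(10T/I)^a = 1.3229^4.128 = 3.1744
Uncorrected PET = 16 × 3.1744 = 50.790 mm
Correction = (N/12)(d/30) = (10.9/12)(30/30) = 0.9083
PET = 50.790 × 0.9083 = 46.133 mm/month

46 mm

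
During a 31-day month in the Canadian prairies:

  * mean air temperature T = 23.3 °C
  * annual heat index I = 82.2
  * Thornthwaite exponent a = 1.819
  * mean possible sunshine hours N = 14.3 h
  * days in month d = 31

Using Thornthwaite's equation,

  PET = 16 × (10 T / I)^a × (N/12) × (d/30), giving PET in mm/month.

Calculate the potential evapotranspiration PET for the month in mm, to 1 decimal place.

131.1 mm

10T/I = 10 × 23.3 / 82.2 = 2.8345
(10T/I)^a = 2.8345^1.819 = 6.6536
Uncorrected PET = 16 × 6.6536 = 106.458 mm
Correction = (N/12)(d/30) = (14.3/12)(31/30) = 1.2314
PET = 106.458 × 1.2314 = 131.092 mm/month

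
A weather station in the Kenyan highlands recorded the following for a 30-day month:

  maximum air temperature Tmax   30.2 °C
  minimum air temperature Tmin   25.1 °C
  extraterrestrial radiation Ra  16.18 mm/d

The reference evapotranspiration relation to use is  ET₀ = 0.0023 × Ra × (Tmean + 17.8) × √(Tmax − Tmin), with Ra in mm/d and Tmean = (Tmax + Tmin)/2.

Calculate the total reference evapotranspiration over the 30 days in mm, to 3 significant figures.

Tmean = (30.2 + 25.1)/2 = 27.65 °C
ET₀ = 0.0023 × 16.18 × (27.65 + 17.8) × √5.1 = 0.0023 × 16.18 × 45.45 × 2.2583 = 3.8196 mm/d
Over 30 days: 3.8196 × 30 = 114.588 mm

115 mm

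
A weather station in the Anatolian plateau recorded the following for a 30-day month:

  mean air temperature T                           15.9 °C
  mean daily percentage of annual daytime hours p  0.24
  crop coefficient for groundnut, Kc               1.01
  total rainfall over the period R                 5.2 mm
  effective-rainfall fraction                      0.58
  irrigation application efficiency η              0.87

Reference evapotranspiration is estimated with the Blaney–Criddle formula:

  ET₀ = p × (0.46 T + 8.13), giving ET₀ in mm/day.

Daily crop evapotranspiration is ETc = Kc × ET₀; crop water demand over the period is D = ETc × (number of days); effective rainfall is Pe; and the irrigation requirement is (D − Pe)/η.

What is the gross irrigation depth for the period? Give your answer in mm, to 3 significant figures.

126 mm

ET₀ = 0.24 × (0.46 × 15.9 + 8.13) = 0.24 × 15.444 = 3.7066 mm/d
ETc = Kc × ET₀ = 1.01 × 3.7066 = 3.7437 mm/d
Crop demand D = ETc × 30 d = 3.7437 × 30 = 112.311 mm
Pe = 0.58 × 5.2 = 3.016 mm
D − Pe = 112.311 − 3.016 = 109.295 mm
Gross irrigation = 109.295 / 0.87 = 125.626 mm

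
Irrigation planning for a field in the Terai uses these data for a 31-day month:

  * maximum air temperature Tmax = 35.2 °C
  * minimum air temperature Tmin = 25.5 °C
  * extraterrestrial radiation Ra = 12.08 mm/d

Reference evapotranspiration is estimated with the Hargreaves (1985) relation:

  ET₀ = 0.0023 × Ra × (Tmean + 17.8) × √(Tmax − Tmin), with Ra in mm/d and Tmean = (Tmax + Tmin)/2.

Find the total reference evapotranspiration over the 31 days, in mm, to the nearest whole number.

Tmean = (35.2 + 25.5)/2 = 30.35 °C
ET₀ = 0.0023 × 12.08 × (30.35 + 17.8) × √9.7 = 0.0023 × 12.08 × 48.15 × 3.1145 = 4.1666 mm/d
Over 31 days: 4.1666 × 31 = 129.165 mm

129 mm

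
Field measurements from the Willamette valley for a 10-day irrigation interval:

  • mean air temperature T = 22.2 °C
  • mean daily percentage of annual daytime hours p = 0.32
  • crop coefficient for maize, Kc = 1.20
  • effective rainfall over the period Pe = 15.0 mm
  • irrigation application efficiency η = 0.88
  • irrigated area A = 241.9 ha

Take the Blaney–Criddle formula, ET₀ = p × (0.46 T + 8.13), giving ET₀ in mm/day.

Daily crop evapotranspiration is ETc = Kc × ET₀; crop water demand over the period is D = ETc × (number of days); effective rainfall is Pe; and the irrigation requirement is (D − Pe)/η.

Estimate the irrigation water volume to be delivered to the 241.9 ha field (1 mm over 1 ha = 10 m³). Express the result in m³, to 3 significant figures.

ET₀ = 0.32 × (0.46 × 22.2 + 8.13) = 0.32 × 18.342 = 5.8694 mm/d
ETc = Kc × ET₀ = 1.20 × 5.8694 = 7.0433 mm/d
Crop demand D = ETc × 10 d = 7.0433 × 10 = 70.433 mm
D − Pe = 70.433 − 15.0 = 55.433 mm
Gross irrigation = 55.433 / 0.88 = 62.992 mm
Volume = 62.992 mm × 241.9 ha × 10 = 152377.6 m³

152000 m³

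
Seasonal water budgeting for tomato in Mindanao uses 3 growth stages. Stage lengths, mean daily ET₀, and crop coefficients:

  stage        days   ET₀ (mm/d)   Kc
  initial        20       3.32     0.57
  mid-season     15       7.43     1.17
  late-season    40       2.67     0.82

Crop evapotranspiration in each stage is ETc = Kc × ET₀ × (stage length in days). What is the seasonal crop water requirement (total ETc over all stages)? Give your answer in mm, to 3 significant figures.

256 mm

initial: 0.57 × 3.32 × 20 = 37.85 mm
mid-season: 1.17 × 7.43 × 15 = 130.40 mm
late-season: 0.82 × 2.67 × 40 = 87.58 mm
Seasonal total = 255.83 mm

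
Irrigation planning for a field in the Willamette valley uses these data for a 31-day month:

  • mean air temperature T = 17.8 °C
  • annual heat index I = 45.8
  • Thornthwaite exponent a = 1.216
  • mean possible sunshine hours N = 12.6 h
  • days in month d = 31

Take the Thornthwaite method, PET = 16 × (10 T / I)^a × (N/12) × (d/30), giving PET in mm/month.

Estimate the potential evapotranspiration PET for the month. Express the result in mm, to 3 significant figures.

10T/I = 10 × 17.8 / 45.8 = 3.8865
(10T/I)^a = 3.8865^1.216 = 5.2108
Uncorrected PET = 16 × 5.2108 = 83.373 mm
Correction = (N/12)(d/30) = (12.6/12)(31/30) = 1.0850
PET = 83.373 × 1.0850 = 90.460 mm/month

90.5 mm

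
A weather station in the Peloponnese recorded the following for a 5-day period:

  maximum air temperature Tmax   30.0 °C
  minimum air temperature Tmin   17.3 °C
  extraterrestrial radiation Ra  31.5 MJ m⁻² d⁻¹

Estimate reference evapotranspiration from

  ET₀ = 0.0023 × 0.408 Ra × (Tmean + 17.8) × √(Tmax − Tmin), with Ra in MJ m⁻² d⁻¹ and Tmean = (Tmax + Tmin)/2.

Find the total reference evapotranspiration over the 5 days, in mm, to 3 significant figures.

21.8 mm

Tmean = (30.0 + 17.3)/2 = 23.65 °C
0.408 Ra = 0.408 × 31.5 = 12.8520 mm/d equivalent
ET₀ = 0.0023 × 12.8520 × (23.65 + 17.8) × √12.7 = 0.0023 × 12.8520 × 41.45 × 3.5637 = 4.3664 mm/d
Over 5 days: 4.3664 × 5 = 21.832 mm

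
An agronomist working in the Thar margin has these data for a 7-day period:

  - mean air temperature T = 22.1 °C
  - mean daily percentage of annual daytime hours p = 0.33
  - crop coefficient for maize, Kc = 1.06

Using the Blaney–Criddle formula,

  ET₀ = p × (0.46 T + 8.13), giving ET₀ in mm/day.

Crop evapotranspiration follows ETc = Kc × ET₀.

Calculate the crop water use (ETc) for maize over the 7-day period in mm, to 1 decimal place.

44.8 mm

ET₀ = 0.33 × (0.46 × 22.1 + 8.13) = 0.33 × 18.296 = 6.0377 mm/d
ETc = Kc × ET₀ = 1.06 × 6.0377 = 6.4000 mm/d
Over 7 days: 6.4000 × 7 = 44.800 mm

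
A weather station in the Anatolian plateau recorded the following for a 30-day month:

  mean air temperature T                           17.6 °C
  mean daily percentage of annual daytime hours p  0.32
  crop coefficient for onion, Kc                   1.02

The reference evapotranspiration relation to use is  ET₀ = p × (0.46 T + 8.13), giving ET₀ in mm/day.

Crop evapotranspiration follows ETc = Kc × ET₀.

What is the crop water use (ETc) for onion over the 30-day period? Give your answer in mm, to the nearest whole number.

159 mm

ET₀ = 0.32 × (0.46 × 17.6 + 8.13) = 0.32 × 16.226 = 5.1923 mm/d
ETc = Kc × ET₀ = 1.02 × 5.1923 = 5.2961 mm/d
Over 30 days: 5.2961 × 30 = 158.883 mm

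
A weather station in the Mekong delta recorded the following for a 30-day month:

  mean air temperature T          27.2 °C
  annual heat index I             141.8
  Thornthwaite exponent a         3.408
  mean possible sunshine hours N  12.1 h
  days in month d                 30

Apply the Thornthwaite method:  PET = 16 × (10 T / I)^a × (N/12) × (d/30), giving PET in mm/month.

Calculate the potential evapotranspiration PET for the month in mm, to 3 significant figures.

149 mm

10T/I = 10 × 27.2 / 141.8 = 1.9182
(10T/I)^a = 1.9182^3.408 = 9.2067
Uncorrected PET = 16 × 9.2067 = 147.307 mm
Correction = (N/12)(d/30) = (12.1/12)(30/30) = 1.0083
PET = 147.307 × 1.0083 = 148.530 mm/month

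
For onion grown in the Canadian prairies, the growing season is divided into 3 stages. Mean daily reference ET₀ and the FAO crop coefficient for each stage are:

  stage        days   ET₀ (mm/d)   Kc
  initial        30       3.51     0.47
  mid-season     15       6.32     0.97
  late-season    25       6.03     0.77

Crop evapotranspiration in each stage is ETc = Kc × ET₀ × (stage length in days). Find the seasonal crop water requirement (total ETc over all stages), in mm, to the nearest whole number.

initial: 0.47 × 3.51 × 30 = 49.49 mm
mid-season: 0.97 × 6.32 × 15 = 91.96 mm
late-season: 0.77 × 6.03 × 25 = 116.08 mm
Seasonal total = 257.53 mm

258 mm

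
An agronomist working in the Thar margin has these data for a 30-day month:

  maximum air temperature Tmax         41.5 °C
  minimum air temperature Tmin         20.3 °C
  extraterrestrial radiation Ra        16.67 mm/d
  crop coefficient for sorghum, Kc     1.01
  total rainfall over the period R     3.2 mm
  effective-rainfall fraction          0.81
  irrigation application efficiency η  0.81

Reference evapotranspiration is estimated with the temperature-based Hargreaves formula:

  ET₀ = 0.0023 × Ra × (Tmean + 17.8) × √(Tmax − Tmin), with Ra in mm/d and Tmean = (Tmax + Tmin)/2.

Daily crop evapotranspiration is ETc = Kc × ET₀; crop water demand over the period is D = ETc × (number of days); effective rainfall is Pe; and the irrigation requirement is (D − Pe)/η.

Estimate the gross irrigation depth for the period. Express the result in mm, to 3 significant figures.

318 mm

Tmean = (41.5 + 20.3)/2 = 30.90 °C
ET₀ = 0.0023 × 16.67 × (30.90 + 17.8) × √21.2 = 0.0023 × 16.67 × 48.70 × 4.6043 = 8.5972 mm/d
ETc = Kc × ET₀ = 1.01 × 8.5972 = 8.6832 mm/d
Crop demand D = ETc × 30 d = 8.6832 × 30 = 260.496 mm
Pe = 0.81 × 3.2 = 2.592 mm
D − Pe = 260.496 − 2.592 = 257.904 mm
Gross irrigation = 257.904 / 0.81 = 318.400 mm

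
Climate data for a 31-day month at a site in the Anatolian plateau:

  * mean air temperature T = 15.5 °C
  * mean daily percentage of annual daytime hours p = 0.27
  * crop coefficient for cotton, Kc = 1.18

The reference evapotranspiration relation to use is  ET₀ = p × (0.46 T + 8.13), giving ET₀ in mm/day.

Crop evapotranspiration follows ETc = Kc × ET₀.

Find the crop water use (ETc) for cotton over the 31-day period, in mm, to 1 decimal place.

ET₀ = 0.27 × (0.46 × 15.5 + 8.13) = 0.27 × 15.260 = 4.1202 mm/d
ETc = Kc × ET₀ = 1.18 × 4.1202 = 4.8618 mm/d
Over 31 days: 4.8618 × 31 = 150.716 mm

150.7 mm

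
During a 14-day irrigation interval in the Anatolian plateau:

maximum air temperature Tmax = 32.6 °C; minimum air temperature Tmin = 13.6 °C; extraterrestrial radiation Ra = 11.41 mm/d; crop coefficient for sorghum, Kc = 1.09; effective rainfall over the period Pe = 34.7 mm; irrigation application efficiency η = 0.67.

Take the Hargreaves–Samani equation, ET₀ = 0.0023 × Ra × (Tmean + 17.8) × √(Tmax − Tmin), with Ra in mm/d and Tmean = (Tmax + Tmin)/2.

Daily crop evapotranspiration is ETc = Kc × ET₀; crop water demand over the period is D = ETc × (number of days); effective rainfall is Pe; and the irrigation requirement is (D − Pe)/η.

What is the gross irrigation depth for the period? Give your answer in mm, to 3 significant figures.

54.8 mm

Tmean = (32.6 + 13.6)/2 = 23.10 °C
ET₀ = 0.0023 × 11.41 × (23.10 + 17.8) × √19.0 = 0.0023 × 11.41 × 40.90 × 4.3589 = 4.6786 mm/d
ETc = Kc × ET₀ = 1.09 × 4.6786 = 5.0997 mm/d
Crop demand D = ETc × 14 d = 5.0997 × 14 = 71.396 mm
D − Pe = 71.396 − 34.7 = 36.696 mm
Gross irrigation = 36.696 / 0.67 = 54.770 mm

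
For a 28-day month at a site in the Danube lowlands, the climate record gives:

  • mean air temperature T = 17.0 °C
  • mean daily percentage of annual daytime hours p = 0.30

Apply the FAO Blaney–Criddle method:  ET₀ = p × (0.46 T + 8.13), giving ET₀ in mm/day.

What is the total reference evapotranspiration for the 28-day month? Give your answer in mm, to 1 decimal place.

134.0 mm

ET₀ = 0.30 × (0.46 × 17.0 + 8.13) = 0.30 × 15.950 = 4.7850 mm/d
Monthly total = 4.7850 × 28 = 133.980 mm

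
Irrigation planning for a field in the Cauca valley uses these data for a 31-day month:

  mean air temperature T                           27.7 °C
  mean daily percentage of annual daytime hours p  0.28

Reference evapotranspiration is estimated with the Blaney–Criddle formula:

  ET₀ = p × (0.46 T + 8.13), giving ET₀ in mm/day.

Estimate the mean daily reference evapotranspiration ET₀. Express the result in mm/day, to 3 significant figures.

ET₀ = 0.28 × (0.46 × 27.7 + 8.13) = 0.28 × 20.872 = 5.8442 mm/d

5.84 mm/day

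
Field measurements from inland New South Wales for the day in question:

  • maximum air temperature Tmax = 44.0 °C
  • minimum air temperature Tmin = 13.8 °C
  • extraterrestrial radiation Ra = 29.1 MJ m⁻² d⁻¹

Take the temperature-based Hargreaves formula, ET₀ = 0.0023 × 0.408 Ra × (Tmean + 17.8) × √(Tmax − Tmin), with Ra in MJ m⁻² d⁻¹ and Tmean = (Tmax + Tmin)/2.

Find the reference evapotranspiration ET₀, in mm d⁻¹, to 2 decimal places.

Tmean = (44.0 + 13.8)/2 = 28.90 °C
0.408 Ra = 0.408 × 29.1 = 11.8728 mm/d equivalent
ET₀ = 0.0023 × 11.8728 × (28.90 + 17.8) × √30.2 = 0.0023 × 11.8728 × 46.70 × 5.4955 = 7.0082 mm/d

7.01 mm d⁻¹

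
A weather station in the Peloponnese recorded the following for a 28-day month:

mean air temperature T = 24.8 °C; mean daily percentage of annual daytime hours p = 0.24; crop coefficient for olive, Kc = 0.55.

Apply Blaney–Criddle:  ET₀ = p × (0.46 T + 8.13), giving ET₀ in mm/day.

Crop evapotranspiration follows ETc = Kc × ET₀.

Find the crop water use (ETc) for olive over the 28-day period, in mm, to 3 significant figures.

ET₀ = 0.24 × (0.46 × 24.8 + 8.13) = 0.24 × 19.538 = 4.6891 mm/d
ETc = Kc × ET₀ = 0.55 × 4.6891 = 2.5790 mm/d
Over 28 days: 2.5790 × 28 = 72.212 mm

72.2 mm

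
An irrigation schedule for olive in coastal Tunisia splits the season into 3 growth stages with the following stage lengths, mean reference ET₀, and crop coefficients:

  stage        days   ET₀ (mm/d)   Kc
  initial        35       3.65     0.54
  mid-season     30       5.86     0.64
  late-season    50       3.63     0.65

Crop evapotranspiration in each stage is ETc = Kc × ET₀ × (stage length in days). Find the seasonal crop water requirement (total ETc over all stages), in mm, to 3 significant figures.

299 mm

initial: 0.54 × 3.65 × 35 = 68.99 mm
mid-season: 0.64 × 5.86 × 30 = 112.51 mm
late-season: 0.65 × 3.63 × 50 = 117.98 mm
Seasonal total = 299.48 mm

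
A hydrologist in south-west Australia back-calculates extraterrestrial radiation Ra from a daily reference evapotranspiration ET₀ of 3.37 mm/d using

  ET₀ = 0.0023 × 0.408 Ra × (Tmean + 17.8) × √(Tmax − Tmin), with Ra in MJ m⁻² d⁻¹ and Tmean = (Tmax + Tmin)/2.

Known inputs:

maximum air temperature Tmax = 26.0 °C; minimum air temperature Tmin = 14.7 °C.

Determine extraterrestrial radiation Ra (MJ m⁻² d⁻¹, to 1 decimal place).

Tmean = (26.0+14.7)/2 = 20.35 °C; ΔT = 11.3
Ra = ET₀ / [0.0023 × 0.408 × (Tmean+17.8) × √ΔT]
   = 3.37 / (0.0023 × 0.408 × 38.15 × 3.3615) = 28.004 MJ m⁻² d⁻¹

28.0 MJ m⁻² d⁻¹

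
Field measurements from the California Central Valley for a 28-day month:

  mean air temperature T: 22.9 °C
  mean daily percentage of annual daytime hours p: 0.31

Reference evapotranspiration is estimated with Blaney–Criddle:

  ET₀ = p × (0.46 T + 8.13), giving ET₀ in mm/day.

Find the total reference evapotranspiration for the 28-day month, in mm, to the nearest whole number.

162 mm

ET₀ = 0.31 × (0.46 × 22.9 + 8.13) = 0.31 × 18.664 = 5.7858 mm/d
Monthly total = 5.7858 × 28 = 162.002 mm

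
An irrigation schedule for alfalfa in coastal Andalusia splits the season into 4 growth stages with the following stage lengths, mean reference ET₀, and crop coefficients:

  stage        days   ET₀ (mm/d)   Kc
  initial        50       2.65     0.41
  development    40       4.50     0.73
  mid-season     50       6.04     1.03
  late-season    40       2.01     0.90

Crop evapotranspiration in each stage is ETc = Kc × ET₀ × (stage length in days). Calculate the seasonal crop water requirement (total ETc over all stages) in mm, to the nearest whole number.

initial: 0.41 × 2.65 × 50 = 54.33 mm
development: 0.73 × 4.50 × 40 = 131.40 mm
mid-season: 1.03 × 6.04 × 50 = 311.06 mm
late-season: 0.90 × 2.01 × 40 = 72.36 mm
Seasonal total = 569.15 mm

569 mm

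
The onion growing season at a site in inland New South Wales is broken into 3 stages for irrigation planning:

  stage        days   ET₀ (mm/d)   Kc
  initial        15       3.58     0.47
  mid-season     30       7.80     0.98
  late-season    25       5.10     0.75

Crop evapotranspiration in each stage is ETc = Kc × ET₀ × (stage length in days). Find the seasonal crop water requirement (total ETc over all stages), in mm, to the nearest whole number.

350 mm

initial: 0.47 × 3.58 × 15 = 25.24 mm
mid-season: 0.98 × 7.80 × 30 = 229.32 mm
late-season: 0.75 × 5.10 × 25 = 95.63 mm
Seasonal total = 350.19 mm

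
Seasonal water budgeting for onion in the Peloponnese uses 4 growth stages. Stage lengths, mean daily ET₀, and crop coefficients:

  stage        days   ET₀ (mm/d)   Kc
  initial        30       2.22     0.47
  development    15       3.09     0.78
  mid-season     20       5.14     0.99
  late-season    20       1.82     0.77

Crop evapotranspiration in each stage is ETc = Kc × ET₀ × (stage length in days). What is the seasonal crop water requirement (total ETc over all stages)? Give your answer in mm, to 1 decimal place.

initial: 0.47 × 2.22 × 30 = 31.30 mm
development: 0.78 × 3.09 × 15 = 36.15 mm
mid-season: 0.99 × 5.14 × 20 = 101.77 mm
late-season: 0.77 × 1.82 × 20 = 28.03 mm
Seasonal total = 197.25 mm

197.3 mm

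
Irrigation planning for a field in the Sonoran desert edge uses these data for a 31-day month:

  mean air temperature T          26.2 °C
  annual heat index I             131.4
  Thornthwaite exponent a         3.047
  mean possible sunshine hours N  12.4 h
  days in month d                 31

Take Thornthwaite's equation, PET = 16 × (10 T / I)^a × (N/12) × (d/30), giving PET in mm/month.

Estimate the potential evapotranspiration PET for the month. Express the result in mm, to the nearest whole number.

10T/I = 10 × 26.2 / 131.4 = 1.9939
(10T/I)^a = 1.9939^3.047 = 8.1883
Uncorrected PET = 16 × 8.1883 = 131.013 mm
Correction = (N/12)(d/30) = (12.4/12)(31/30) = 1.0678
PET = 131.013 × 1.0678 = 139.896 mm/month

140 mm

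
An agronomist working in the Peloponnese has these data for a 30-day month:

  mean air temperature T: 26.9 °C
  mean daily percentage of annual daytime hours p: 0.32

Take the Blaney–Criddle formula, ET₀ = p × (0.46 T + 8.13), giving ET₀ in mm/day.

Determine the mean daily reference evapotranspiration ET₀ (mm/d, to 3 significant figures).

ET₀ = 0.32 × (0.46 × 26.9 + 8.13) = 0.32 × 20.504 = 6.5613 mm/d

6.56 mm/d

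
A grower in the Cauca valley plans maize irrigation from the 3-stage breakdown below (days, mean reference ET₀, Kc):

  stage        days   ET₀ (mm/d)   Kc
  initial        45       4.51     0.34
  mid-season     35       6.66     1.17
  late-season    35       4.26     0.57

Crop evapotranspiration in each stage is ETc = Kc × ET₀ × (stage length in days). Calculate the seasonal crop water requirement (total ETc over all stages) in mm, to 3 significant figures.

initial: 0.34 × 4.51 × 45 = 69.00 mm
mid-season: 1.17 × 6.66 × 35 = 272.73 mm
late-season: 0.57 × 4.26 × 35 = 84.99 mm
Seasonal total = 426.72 mm

427 mm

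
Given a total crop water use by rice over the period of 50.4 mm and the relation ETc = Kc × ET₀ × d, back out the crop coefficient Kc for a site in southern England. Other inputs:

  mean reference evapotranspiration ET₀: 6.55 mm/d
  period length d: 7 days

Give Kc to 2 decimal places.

1.10

ETc = Kc × ET₀ × d  ⇒  Kc = ETc / (ET₀ × d)
Kc = 50.4 / (6.55 × 7) = 50.4 / 45.85 = 1.0992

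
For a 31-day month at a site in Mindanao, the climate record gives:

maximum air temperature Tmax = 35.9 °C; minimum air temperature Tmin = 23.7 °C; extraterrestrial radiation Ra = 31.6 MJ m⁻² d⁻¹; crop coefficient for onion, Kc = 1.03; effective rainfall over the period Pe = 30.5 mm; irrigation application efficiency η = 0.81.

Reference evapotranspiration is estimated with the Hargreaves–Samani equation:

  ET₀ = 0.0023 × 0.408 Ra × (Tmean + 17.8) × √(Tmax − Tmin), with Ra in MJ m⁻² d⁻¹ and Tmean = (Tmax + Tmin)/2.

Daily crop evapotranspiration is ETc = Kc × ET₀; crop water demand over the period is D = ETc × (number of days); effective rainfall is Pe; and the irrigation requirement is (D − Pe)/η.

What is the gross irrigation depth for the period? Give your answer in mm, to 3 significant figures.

157 mm

Tmean = (35.9 + 23.7)/2 = 29.80 °C
0.408 Ra = 0.408 × 31.6 = 12.8928 mm/d equivalent
ET₀ = 0.0023 × 12.8928 × (29.80 + 17.8) × √12.2 = 0.0023 × 12.8928 × 47.60 × 3.4928 = 4.9301 mm/d
ETc = Kc × ET₀ = 1.03 × 4.9301 = 5.0780 mm/d
Crop demand D = ETc × 31 d = 5.0780 × 31 = 157.418 mm
D − Pe = 157.418 − 30.5 = 126.918 mm
Gross irrigation = 126.918 / 0.81 = 156.689 mm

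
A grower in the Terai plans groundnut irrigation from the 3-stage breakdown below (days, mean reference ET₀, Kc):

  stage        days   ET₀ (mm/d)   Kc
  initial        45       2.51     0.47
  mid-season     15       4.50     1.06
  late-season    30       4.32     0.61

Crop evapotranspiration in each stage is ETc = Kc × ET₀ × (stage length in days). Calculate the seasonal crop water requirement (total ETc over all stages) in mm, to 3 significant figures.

initial: 0.47 × 2.51 × 45 = 53.09 mm
mid-season: 1.06 × 4.50 × 15 = 71.55 mm
late-season: 0.61 × 4.32 × 30 = 79.06 mm
Seasonal total = 203.70 mm

204 mm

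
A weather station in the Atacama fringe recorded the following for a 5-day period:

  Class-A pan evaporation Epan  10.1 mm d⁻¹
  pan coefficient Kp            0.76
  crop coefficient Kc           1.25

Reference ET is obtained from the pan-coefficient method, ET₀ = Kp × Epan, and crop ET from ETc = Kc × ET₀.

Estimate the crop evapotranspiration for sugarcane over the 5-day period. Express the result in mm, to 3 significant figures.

ET₀ = 0.76 × 10.1 = 7.6760 mm/d
ETc = Kc × ET₀ = 1.25 × 7.6760 = 9.5950 mm/d
Over 5 days: 9.5950 × 5 = 47.975 mm

48.0 mm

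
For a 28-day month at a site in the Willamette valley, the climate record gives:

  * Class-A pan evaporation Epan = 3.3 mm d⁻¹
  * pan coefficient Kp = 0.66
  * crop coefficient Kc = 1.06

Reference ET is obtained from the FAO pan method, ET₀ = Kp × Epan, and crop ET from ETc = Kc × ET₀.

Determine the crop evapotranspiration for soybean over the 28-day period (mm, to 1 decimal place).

ET₀ = 0.66 × 3.3 = 2.1780 mm/d
ETc = Kc × ET₀ = 1.06 × 2.1780 = 2.3087 mm/d
Over 28 days: 2.3087 × 28 = 64.644 mm

64.6 mm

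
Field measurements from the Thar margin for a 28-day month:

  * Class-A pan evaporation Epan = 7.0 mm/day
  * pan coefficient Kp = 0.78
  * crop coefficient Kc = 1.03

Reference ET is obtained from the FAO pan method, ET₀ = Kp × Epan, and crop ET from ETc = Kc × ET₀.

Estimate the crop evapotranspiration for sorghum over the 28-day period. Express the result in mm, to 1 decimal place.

ET₀ = 0.78 × 7.0 = 5.4600 mm/d
ETc = Kc × ET₀ = 1.03 × 5.4600 = 5.6238 mm/d
Over 28 days: 5.6238 × 28 = 157.466 mm

157.5 mm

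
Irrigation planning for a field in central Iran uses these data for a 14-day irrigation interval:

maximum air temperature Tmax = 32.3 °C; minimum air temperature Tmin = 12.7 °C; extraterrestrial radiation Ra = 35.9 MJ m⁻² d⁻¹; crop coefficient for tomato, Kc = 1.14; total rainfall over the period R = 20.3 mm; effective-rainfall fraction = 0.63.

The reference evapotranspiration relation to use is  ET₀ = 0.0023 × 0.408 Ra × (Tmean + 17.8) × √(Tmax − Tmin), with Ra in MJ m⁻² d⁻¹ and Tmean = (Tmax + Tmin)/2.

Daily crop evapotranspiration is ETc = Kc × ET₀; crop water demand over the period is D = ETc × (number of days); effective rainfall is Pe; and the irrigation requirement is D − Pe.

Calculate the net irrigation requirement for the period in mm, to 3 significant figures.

Tmean = (32.3 + 12.7)/2 = 22.50 °C
0.408 Ra = 0.408 × 35.9 = 14.6472 mm/d equivalent
ET₀ = 0.0023 × 14.6472 × (22.50 + 17.8) × √19.6 = 0.0023 × 14.6472 × 40.30 × 4.4272 = 6.0106 mm/d
ETc = Kc × ET₀ = 1.14 × 6.0106 = 6.8521 mm/d
Crop demand D = ETc × 14 d = 6.8521 × 14 = 95.929 mm
Pe = 0.63 × 20.3 = 12.789 mm
D − Pe = 95.929 − 12.789 = 83.140 mm

83.1 mm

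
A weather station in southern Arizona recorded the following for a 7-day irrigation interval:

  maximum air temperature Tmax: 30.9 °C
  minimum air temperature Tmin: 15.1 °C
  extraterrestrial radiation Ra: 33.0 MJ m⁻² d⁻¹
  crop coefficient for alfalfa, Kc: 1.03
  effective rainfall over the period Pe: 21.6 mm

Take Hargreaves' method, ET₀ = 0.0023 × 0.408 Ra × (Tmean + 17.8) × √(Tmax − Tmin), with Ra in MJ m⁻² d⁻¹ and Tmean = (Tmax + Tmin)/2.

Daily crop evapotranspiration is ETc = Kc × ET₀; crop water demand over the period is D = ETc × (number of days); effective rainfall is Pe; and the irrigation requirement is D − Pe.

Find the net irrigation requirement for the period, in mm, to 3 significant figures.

Tmean = (30.9 + 15.1)/2 = 23.00 °C
0.408 Ra = 0.408 × 33.0 = 13.4640 mm/d equivalent
ET₀ = 0.0023 × 13.4640 × (23.00 + 17.8) × √15.8 = 0.0023 × 13.4640 × 40.80 × 3.9749 = 5.0221 mm/d
ETc = Kc × ET₀ = 1.03 × 5.0221 = 5.1728 mm/d
Crop demand D = ETc × 7 d = 5.1728 × 7 = 36.210 mm
D − Pe = 36.210 − 21.6 = 14.610 mm

14.6 mm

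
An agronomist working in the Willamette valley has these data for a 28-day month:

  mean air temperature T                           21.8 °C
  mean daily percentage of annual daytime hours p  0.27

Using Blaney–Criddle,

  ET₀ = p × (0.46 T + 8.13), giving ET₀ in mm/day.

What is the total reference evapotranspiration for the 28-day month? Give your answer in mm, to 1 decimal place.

ET₀ = 0.27 × (0.46 × 21.8 + 8.13) = 0.27 × 18.158 = 4.9027 mm/d
Monthly total = 4.9027 × 28 = 137.276 mm

137.3 mm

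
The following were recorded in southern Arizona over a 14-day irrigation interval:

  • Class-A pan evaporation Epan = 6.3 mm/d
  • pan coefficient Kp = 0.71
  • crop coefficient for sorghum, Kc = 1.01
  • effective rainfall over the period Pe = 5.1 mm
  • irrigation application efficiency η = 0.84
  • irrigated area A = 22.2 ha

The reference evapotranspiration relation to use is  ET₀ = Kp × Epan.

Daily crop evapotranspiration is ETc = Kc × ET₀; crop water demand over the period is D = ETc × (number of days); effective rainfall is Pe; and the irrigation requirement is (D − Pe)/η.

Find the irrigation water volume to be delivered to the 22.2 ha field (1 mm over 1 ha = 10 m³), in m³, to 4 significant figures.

ET₀ = 0.71 × 6.3 = 4.4730 mm/d
ETc = Kc × ET₀ = 1.01 × 4.4730 = 4.5177 mm/d
Crop demand D = ETc × 14 d = 4.5177 × 14 = 63.248 mm
D − Pe = 63.248 − 5.1 = 58.148 mm
Gross irrigation = 58.148 / 0.84 = 69.224 mm
Volume = 69.224 mm × 22.2 ha × 10 = 15367.7 m³

15370 m³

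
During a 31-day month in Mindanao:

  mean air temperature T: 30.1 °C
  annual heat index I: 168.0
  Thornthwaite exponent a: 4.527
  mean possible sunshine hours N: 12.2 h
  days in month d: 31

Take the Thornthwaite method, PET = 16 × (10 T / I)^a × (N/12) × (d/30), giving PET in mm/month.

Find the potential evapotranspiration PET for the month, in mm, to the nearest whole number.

10T/I = 10 × 30.1 / 168.0 = 1.7917
(10T/I)^a = 1.7917^4.527 = 14.0130
Uncorrected PET = 16 × 14.0130 = 224.208 mm
Correction = (N/12)(d/30) = (12.2/12)(31/30) = 1.0506
PET = 224.208 × 1.0506 = 235.553 mm/month

236 mm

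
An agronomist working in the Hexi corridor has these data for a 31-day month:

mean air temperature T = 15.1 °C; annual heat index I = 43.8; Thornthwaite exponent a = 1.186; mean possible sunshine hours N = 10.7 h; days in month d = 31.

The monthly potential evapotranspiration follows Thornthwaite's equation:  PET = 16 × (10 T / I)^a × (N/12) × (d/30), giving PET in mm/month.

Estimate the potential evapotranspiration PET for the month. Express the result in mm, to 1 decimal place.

10T/I = 10 × 15.1 / 43.8 = 3.4475
(10T/I)^a = 3.4475^1.186 = 4.3399
Uncorrected PET = 16 × 4.3399 = 69.438 mm
Correction = (N/12)(d/30) = (10.7/12)(31/30) = 0.9214
PET = 69.438 × 0.9214 = 63.980 mm/month

64.0 mm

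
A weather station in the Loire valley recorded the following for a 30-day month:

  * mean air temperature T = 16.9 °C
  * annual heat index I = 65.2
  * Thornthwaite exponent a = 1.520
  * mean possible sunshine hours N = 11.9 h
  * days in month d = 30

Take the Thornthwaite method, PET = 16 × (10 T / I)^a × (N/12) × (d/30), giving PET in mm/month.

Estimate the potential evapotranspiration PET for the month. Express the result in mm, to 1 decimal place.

67.5 mm

10T/I = 10 × 16.9 / 65.2 = 2.5920
(10T/I)^a = 2.5920^1.520 = 4.2533
Uncorrected PET = 16 × 4.2533 = 68.053 mm
Correction = (N/12)(d/30) = (11.9/12)(30/30) = 0.9917
PET = 68.053 × 0.9917 = 67.488 mm/month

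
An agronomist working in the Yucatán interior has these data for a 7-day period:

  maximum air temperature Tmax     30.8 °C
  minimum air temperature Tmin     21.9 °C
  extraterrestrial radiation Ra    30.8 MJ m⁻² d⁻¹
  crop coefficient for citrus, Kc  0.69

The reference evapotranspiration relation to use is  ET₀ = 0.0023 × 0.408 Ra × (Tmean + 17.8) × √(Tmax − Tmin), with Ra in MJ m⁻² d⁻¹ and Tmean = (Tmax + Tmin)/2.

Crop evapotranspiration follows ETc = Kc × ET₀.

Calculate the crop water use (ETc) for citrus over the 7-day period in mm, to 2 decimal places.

18.39 mm

Tmean = (30.8 + 21.9)/2 = 26.35 °C
0.408 Ra = 0.408 × 30.8 = 12.5664 mm/d equivalent
ET₀ = 0.0023 × 12.5664 × (26.35 + 17.8) × √8.9 = 0.0023 × 12.5664 × 44.15 × 2.9833 = 3.8069 mm/d
ETc = Kc × ET₀ = 0.69 × 3.8069 = 2.6268 mm/d
Over 7 days: 2.6268 × 7 = 18.388 mm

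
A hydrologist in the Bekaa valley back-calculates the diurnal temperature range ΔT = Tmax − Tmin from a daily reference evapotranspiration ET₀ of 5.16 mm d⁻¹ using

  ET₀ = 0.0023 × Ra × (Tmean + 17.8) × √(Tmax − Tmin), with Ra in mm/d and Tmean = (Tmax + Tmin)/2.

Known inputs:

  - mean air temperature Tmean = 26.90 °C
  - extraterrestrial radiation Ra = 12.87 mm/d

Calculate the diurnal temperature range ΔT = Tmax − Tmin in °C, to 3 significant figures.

√ΔT = ET₀ / [0.0023 × Ra × (Tmean+17.8)] = 5.16 / (0.0023 × 12.87 × 44.70) = 3.8997
ΔT = 3.8997² = 15.208 °C

15.2 °C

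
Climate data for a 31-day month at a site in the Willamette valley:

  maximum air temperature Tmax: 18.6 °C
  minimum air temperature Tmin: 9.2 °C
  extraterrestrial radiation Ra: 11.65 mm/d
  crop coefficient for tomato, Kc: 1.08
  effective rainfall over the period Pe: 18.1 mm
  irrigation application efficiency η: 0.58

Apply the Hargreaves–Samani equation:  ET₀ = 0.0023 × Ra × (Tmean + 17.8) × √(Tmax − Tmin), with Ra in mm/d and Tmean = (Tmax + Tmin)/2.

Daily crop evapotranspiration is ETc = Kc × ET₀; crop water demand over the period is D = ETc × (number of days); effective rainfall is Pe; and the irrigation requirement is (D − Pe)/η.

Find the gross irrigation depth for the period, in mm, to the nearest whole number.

119 mm

Tmean = (18.6 + 9.2)/2 = 13.90 °C
ET₀ = 0.0023 × 11.65 × (13.90 + 17.8) × √9.4 = 0.0023 × 11.65 × 31.70 × 3.0659 = 2.6042 mm/d
ETc = Kc × ET₀ = 1.08 × 2.6042 = 2.8125 mm/d
Crop demand D = ETc × 31 d = 2.8125 × 31 = 87.188 mm
D − Pe = 87.188 − 18.1 = 69.088 mm
Gross irrigation = 69.088 / 0.58 = 119.117 mm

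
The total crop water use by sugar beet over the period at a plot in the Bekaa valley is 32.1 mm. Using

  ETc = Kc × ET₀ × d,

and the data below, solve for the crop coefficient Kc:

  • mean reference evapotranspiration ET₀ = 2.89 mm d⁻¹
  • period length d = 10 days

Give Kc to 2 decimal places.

1.11

ETc = Kc × ET₀ × d  ⇒  Kc = ETc / (ET₀ × d)
Kc = 32.1 / (2.89 × 10) = 32.1 / 28.90 = 1.1107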